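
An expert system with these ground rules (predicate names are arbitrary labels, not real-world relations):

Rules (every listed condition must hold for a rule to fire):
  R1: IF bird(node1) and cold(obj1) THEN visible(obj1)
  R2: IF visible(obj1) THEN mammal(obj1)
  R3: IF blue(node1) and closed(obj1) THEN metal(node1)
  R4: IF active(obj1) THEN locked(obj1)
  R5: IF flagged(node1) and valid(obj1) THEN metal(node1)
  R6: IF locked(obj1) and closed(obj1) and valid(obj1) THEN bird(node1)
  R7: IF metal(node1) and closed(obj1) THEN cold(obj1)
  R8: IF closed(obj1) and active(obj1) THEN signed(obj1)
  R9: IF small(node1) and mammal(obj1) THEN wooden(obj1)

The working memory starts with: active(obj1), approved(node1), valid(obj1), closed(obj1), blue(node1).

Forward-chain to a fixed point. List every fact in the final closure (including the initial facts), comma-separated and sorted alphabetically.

active(obj1), approved(node1), bird(node1), blue(node1), closed(obj1), cold(obj1), locked(obj1), mammal(obj1), metal(node1), signed(obj1), valid(obj1), visible(obj1)

Round 1 — R3, R4, R8, derive metal(node1), locked(obj1), signed(obj1).
Round 2 — R6, R7, derive bird(node1), cold(obj1).
Round 3 — R1, derive visible(obj1).
Round 4 — R2, derive mammal(obj1).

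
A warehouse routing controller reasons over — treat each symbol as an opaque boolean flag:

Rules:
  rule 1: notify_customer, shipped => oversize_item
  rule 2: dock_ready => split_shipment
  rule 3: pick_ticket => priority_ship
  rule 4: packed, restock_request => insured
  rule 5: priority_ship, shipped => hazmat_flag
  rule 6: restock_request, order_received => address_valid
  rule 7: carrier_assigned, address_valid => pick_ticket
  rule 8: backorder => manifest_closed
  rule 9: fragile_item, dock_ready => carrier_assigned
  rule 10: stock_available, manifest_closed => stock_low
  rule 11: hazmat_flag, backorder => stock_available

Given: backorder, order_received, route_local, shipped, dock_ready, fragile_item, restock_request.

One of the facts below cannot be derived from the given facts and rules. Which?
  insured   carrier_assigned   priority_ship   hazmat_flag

Round 1 fires rule 2, rule 6, rule 8, rule 9, giving split_shipment, address_valid, manifest_closed, carrier_assigned.
Round 2 fires rule 7, giving pick_ticket.
Round 3 fires rule 3, giving priority_ship.
Round 4 fires rule 5, giving hazmat_flag.
Round 5 fires rule 11, giving stock_available.
Round 6 fires rule 10, giving stock_low.
Derived: priority_ship (round 3), carrier_assigned (round 1), hazmat_flag (round 4). insured never appears in any round.

insured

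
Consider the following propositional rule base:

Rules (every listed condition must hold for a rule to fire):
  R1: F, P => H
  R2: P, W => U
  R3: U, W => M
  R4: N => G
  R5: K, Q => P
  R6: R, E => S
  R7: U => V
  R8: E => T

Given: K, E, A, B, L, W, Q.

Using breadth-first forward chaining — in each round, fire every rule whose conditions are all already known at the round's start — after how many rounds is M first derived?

Round 1: R5 [K, Q => P]; R8 [E => T]. Adds P, T.
Round 2: R2 [P, W => U]. Adds U.
Round 3: R3 [U, W => M]; R7 [U => V]. Adds M, V.
M first appears in round 3.

3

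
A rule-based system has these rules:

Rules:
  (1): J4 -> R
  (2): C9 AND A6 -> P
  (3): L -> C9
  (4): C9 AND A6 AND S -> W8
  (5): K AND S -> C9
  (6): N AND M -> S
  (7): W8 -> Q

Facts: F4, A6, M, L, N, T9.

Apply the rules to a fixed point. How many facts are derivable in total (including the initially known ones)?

11

Round 1 — (3), (6), derive C9, S.
Round 2 — (2), (4), derive P, W8.
Round 3 — (7), derive Q.
Closure: {A6, C9, F4, L, M, N, P, Q, S, T9, W8} — 11 facts.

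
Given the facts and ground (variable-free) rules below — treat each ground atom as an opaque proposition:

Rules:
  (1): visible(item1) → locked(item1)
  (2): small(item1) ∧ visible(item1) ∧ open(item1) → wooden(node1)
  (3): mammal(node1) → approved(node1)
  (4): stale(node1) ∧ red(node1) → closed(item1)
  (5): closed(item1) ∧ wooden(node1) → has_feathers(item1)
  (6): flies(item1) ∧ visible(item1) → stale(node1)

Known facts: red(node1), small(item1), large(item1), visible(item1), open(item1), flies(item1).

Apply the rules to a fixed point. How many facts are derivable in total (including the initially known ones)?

11

[1] (1) [visible(item1) → locked(item1)]; (2) [small(item1) ∧ visible(item1) ∧ open(item1) → wooden(node1)]; (6) [flies(item1) ∧ visible(item1) → stale(node1)]. ⇒ new: locked(item1), wooden(node1), stale(node1).
[2] (4) [stale(node1) ∧ red(node1) → closed(item1)]. ⇒ new: closed(item1).
[3] (5) [closed(item1) ∧ wooden(node1) → has_feathers(item1)]. ⇒ new: has_feathers(item1).
Closure: {closed(item1), flies(item1), has_feathers(item1), large(item1), locked(item1), open(item1), red(node1), small(item1), stale(node1), visible(item1), wooden(node1)} — 11 facts.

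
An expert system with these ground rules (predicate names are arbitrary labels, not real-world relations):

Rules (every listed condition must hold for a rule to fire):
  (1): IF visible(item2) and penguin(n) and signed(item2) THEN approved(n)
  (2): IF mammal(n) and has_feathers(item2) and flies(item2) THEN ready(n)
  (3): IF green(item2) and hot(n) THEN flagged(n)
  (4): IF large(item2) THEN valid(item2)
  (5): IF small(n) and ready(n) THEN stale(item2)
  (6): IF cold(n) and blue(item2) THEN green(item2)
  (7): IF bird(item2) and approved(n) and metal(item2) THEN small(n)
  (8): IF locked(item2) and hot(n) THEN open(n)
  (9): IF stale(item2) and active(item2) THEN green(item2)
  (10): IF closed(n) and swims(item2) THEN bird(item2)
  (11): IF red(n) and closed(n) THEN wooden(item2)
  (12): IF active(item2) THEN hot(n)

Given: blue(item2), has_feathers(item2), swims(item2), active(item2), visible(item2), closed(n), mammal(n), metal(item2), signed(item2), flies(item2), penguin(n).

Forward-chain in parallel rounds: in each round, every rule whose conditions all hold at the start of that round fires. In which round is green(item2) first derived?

4

[1] (1) [IF visible(item2) and penguin(n) and signed(item2) THEN approved(n)]; (2) [IF mammal(n) and has_feathers(item2) and flies(item2) THEN ready(n)]; (10) [IF closed(n) and swims(item2) THEN bird(item2)]; (12) [IF active(item2) THEN hot(n)]. ⇒ new: approved(n), ready(n), bird(item2), hot(n).
[2] (7) [IF bird(item2) and approved(n) and metal(item2) THEN small(n)]. ⇒ new: small(n).
[3] (5) [IF small(n) and ready(n) THEN stale(item2)]. ⇒ new: stale(item2).
[4] (9) [IF stale(item2) and active(item2) THEN green(item2)]. ⇒ new: green(item2).
green(item2) first appears in round 4.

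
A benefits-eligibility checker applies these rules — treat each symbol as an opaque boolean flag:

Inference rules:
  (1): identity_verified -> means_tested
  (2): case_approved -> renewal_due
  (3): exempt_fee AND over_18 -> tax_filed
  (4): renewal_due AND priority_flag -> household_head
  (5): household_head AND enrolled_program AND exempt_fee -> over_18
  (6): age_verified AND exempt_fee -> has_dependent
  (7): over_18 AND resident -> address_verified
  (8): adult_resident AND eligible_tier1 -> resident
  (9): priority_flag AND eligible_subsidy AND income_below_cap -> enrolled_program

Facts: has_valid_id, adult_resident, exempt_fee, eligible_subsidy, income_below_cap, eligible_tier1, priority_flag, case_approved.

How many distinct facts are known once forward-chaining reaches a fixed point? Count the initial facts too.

15

Round 1: (2) [case_approved -> renewal_due]; (8) [adult_resident AND eligible_tier1 -> resident]; (9) [priority_flag AND eligible_subsidy AND income_below_cap -> enrolled_program]. New: renewal_due, resident, enrolled_program.
Round 2: (4) [renewal_due AND priority_flag -> household_head]. New: household_head.
Round 3: (5) [household_head AND enrolled_program AND exempt_fee -> over_18]. New: over_18.
Round 4: (3) [exempt_fee AND over_18 -> tax_filed]; (7) [over_18 AND resident -> address_verified]. New: tax_filed, address_verified.
Closure: {address_verified, adult_resident, case_approved, eligible_subsidy, eligible_tier1, enrolled_program, exempt_fee, has_valid_id, household_head, income_below_cap, over_18, priority_flag, renewal_due, resident, tax_filed} — 15 facts.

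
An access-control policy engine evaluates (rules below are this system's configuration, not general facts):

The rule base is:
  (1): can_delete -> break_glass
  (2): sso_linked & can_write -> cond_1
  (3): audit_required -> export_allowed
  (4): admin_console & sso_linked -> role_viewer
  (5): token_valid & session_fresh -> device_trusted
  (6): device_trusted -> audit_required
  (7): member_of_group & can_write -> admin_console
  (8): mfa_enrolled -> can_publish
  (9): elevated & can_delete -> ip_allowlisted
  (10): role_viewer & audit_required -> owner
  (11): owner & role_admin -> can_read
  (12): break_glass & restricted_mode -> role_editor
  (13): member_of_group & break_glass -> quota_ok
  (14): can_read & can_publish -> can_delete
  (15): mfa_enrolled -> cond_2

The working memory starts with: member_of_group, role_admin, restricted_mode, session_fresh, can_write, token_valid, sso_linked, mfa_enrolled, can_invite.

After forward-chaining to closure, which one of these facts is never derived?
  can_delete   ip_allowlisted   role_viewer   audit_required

ip_allowlisted

Round 1 fires (2), (5), (7), (8), (15), giving cond_1, device_trusted, admin_console, can_publish, cond_2.
Round 2 fires (4), (6), giving role_viewer, audit_required.
Round 3 fires (3), (10), giving export_allowed, owner.
Round 4 fires (11), giving can_read.
Round 5 fires (14), giving can_delete.
Round 6 fires (1), giving break_glass.
Round 7 fires (12), (13), giving role_editor, quota_ok.
Derived: audit_required (round 2), can_delete (round 5), role_viewer (round 2). ip_allowlisted never appears in any round.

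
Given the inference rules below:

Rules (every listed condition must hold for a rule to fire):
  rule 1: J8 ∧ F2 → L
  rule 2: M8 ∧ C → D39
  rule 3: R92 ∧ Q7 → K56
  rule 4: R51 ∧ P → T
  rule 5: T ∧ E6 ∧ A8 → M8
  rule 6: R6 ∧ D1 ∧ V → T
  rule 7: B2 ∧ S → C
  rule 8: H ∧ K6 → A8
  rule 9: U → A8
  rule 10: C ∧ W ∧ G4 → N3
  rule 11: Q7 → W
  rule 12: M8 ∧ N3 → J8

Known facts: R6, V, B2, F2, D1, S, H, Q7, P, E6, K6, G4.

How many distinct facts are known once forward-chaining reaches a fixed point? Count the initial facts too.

Round 1: rule 6 [R6 ∧ D1 ∧ V → T]; rule 7 [B2 ∧ S → C]; rule 8 [H ∧ K6 → A8]; rule 11 [Q7 → W]. Adds T, C, A8, W.
Round 2: rule 5 [T ∧ E6 ∧ A8 → M8]; rule 10 [C ∧ W ∧ G4 → N3]. Adds M8, N3.
Round 3: rule 2 [M8 ∧ C → D39]; rule 12 [M8 ∧ N3 → J8]. Adds D39, J8.
Round 4: rule 1 [J8 ∧ F2 → L]. Adds L.
Closure: {A8, B2, C, D1, D39, E6, F2, G4, H, J8, K6, L, M8, N3, P, Q7, R6, S, T, V, W} — 21 facts.

21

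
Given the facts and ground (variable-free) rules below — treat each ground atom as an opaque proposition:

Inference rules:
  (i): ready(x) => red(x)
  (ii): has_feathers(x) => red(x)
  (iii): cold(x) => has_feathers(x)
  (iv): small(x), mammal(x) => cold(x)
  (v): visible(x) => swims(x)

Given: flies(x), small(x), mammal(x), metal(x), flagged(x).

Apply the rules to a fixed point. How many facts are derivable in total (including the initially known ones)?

8

Round 1 — (iv), derive cold(x).
Round 2 — (iii), derive has_feathers(x).
Round 3 — (ii), derive red(x).
Closure: {cold(x), flagged(x), flies(x), has_feathers(x), mammal(x), metal(x), red(x), small(x)} — 8 facts.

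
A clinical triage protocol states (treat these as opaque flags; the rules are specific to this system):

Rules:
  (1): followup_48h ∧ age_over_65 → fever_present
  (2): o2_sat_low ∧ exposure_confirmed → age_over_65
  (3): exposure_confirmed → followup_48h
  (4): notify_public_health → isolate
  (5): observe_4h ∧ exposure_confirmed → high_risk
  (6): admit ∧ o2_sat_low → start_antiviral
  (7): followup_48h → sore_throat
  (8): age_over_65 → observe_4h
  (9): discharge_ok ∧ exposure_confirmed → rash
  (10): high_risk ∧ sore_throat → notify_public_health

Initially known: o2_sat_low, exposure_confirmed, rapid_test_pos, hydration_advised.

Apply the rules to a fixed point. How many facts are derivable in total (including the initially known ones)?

Round 1 — (2), (3), derive age_over_65, followup_48h.
Round 2 — (1), (7), (8), derive fever_present, sore_throat, observe_4h.
Round 3 — (5), derive high_risk.
Round 4 — (10), derive notify_public_health.
Round 5 — (4), derive isolate.
Closure: {age_over_65, exposure_confirmed, fever_present, followup_48h, high_risk, hydration_advised, isolate, notify_public_health, o2_sat_low, observe_4h, rapid_test_pos, sore_throat} — 12 facts.

12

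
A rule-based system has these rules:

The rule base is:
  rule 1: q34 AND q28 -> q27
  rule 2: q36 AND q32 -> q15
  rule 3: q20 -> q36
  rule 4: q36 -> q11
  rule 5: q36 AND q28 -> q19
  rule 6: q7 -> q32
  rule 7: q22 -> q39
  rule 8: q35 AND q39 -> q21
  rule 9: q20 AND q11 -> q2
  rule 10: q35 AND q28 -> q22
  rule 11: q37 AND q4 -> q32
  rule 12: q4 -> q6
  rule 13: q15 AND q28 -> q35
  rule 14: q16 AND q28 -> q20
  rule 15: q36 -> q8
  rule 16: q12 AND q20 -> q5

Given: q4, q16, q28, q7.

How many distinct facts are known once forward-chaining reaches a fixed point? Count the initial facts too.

Round 1 — rule 6, rule 12, rule 14, derive q32, q6, q20.
Round 2 — rule 3, derive q36.
Round 3 — rule 2, rule 4, rule 5, rule 15, derive q15, q11, q19, q8.
Round 4 — rule 9, rule 13, derive q2, q35.
Round 5 — rule 10, derive q22.
Round 6 — rule 7, derive q39.
Round 7 — rule 8, derive q21.
Closure: {q11, q15, q16, q19, q2, q20, q21, q22, q28, q32, q35, q36, q39, q4, q6, q7, q8} — 17 facts.

17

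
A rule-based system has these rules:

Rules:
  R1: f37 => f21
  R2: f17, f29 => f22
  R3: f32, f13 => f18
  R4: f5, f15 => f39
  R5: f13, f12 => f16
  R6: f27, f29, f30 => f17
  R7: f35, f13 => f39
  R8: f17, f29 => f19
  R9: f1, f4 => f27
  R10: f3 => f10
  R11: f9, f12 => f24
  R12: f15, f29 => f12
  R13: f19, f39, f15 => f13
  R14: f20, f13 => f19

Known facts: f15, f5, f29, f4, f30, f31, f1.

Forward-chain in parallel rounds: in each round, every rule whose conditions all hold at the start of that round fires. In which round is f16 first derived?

[1] R4 [f5, f15 => f39]; R9 [f1, f4 => f27]; R12 [f15, f29 => f12]. ⇒ new: f39, f27, f12.
[2] R6 [f27, f29, f30 => f17]. ⇒ new: f17.
[3] R2 [f17, f29 => f22]; R8 [f17, f29 => f19]. ⇒ new: f22, f19.
[4] R13 [f19, f39, f15 => f13]. ⇒ new: f13.
[5] R5 [f13, f12 => f16]. ⇒ new: f16.
f16 first appears in round 5.

5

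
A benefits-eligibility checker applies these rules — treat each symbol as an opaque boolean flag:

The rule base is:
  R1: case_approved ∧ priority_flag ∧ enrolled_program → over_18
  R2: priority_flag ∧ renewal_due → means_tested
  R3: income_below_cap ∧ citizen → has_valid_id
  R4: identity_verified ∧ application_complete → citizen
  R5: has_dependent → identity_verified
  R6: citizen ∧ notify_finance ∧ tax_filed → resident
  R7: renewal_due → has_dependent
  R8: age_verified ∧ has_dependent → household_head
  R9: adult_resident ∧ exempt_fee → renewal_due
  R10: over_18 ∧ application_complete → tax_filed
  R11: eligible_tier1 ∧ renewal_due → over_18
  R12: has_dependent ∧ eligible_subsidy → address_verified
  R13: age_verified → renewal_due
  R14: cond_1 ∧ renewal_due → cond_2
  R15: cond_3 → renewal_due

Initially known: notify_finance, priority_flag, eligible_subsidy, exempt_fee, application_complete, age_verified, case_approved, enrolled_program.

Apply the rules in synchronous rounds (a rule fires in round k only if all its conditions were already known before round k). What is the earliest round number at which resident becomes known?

5

Round 1: R1 [case_approved ∧ priority_flag ∧ enrolled_program → over_18]; R13 [age_verified → renewal_due]. New: over_18, renewal_due.
Round 2: R2 [priority_flag ∧ renewal_due → means_tested]; R7 [renewal_due → has_dependent]; R10 [over_18 ∧ application_complete → tax_filed]. New: means_tested, has_dependent, tax_filed.
Round 3: R5 [has_dependent → identity_verified]; R8 [age_verified ∧ has_dependent → household_head]; R12 [has_dependent ∧ eligible_subsidy → address_verified]. New: identity_verified, household_head, address_verified.
Round 4: R4 [identity_verified ∧ application_complete → citizen]. New: citizen.
Round 5: R6 [citizen ∧ notify_finance ∧ tax_filed → resident]. New: resident.
resident first appears in round 5.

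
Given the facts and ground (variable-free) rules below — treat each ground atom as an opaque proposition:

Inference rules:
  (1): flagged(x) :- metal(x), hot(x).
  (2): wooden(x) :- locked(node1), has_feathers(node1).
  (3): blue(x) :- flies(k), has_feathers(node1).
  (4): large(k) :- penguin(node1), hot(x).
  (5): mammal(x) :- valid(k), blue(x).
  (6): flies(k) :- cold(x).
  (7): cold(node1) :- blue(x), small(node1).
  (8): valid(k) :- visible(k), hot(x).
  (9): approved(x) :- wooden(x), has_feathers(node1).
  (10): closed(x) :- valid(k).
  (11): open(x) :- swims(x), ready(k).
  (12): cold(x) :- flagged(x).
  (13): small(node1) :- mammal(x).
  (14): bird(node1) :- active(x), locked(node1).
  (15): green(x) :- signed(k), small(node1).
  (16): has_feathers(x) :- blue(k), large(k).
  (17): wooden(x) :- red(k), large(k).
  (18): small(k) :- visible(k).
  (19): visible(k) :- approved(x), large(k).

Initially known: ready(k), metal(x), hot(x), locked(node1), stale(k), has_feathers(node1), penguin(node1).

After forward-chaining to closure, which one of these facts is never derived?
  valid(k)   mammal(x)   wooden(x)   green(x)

green(x)

Round 1 fires (1), (2), (4), giving flagged(x), wooden(x), large(k).
Round 2 fires (9), (12), giving approved(x), cold(x).
Round 3 fires (6), (19), giving flies(k), visible(k).
Round 4 fires (3), (8), (18), giving blue(x), valid(k), small(k).
Round 5 fires (5), (10), giving mammal(x), closed(x).
Round 6 fires (13), giving small(node1).
Round 7 fires (7), giving cold(node1).
Derived: wooden(x) (round 1), mammal(x) (round 5), valid(k) (round 4). green(x) never appears in any round.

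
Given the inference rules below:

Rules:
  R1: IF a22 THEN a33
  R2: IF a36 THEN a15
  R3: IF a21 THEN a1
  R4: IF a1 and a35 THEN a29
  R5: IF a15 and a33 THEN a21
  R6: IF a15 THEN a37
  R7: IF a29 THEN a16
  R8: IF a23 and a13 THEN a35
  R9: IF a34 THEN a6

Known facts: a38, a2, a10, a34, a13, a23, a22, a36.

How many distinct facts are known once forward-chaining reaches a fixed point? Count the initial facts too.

[1] R1 [IF a22 THEN a33]; R2 [IF a36 THEN a15]; R8 [IF a23 and a13 THEN a35]; R9 [IF a34 THEN a6]. ⇒ new: a33, a15, a35, a6.
[2] R5 [IF a15 and a33 THEN a21]; R6 [IF a15 THEN a37]. ⇒ new: a21, a37.
[3] R3 [IF a21 THEN a1]. ⇒ new: a1.
[4] R4 [IF a1 and a35 THEN a29]. ⇒ new: a29.
[5] R7 [IF a29 THEN a16]. ⇒ new: a16.
Closure: {a1, a10, a13, a15, a16, a2, a21, a22, a23, a29, a33, a34, a35, a36, a37, a38, a6} — 17 facts.

17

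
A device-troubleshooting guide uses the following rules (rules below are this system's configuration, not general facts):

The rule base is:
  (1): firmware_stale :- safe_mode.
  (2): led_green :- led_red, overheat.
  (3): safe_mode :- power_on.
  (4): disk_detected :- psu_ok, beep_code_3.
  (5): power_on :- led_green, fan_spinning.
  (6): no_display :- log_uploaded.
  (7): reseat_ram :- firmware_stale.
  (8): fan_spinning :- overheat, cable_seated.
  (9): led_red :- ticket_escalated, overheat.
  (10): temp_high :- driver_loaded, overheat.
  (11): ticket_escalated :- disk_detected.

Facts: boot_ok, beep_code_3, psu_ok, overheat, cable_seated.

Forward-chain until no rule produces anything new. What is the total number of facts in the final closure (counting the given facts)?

14

Round 1 fires (4), (8), giving disk_detected, fan_spinning.
Round 2 fires (11), giving ticket_escalated.
Round 3 fires (9), giving led_red.
Round 4 fires (2), giving led_green.
Round 5 fires (5), giving power_on.
Round 6 fires (3), giving safe_mode.
Round 7 fires (1), giving firmware_stale.
Round 8 fires (7), giving reseat_ram.
Closure: {beep_code_3, boot_ok, cable_seated, disk_detected, fan_spinning, firmware_stale, led_green, led_red, overheat, power_on, psu_ok, reseat_ram, safe_mode, ticket_escalated} — 14 facts.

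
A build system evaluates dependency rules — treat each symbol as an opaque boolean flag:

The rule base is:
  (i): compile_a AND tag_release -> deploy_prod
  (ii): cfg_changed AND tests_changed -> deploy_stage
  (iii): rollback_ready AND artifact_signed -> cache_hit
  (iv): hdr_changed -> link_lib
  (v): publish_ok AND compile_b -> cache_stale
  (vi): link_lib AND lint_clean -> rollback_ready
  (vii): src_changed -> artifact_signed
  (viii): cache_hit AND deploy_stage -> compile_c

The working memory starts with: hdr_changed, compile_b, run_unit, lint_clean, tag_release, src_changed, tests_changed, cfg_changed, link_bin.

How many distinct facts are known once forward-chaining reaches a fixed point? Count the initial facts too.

Round 1 — (ii), (iv), (vii), derive deploy_stage, link_lib, artifact_signed.
Round 2 — (vi), derive rollback_ready.
Round 3 — (iii), derive cache_hit.
Round 4 — (viii), derive compile_c.
Closure: {artifact_signed, cache_hit, cfg_changed, compile_b, compile_c, deploy_stage, hdr_changed, link_bin, link_lib, lint_clean, rollback_ready, run_unit, src_changed, tag_release, tests_changed} — 15 facts.

15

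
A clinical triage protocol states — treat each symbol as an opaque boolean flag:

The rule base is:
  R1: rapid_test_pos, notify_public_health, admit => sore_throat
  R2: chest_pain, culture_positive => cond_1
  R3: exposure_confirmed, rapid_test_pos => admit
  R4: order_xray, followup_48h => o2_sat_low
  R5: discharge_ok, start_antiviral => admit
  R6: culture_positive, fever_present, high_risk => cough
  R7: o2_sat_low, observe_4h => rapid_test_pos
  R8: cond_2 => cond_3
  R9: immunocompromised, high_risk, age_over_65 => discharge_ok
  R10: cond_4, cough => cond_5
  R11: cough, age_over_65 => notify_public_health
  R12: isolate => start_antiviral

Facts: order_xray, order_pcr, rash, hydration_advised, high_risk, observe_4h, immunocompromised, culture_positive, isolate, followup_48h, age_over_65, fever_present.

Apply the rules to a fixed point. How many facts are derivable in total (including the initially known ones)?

20

Round 1: R4 [order_xray, followup_48h => o2_sat_low]; R6 [culture_positive, fever_present, high_risk => cough]; R9 [immunocompromised, high_risk, age_over_65 => discharge_ok]; R12 [isolate => start_antiviral]. New: o2_sat_low, cough, discharge_ok, start_antiviral.
Round 2: R5 [discharge_ok, start_antiviral => admit]; R7 [o2_sat_low, observe_4h => rapid_test_pos]; R11 [cough, age_over_65 => notify_public_health]. New: admit, rapid_test_pos, notify_public_health.
Round 3: R1 [rapid_test_pos, notify_public_health, admit => sore_throat]. New: sore_throat.
Closure: {admit, age_over_65, cough, culture_positive, discharge_ok, fever_present, followup_48h, high_risk, hydration_advised, immunocompromised, isolate, notify_public_health, o2_sat_low, observe_4h, order_pcr, order_xray, rapid_test_pos, rash, sore_throat, start_antiviral} — 20 facts.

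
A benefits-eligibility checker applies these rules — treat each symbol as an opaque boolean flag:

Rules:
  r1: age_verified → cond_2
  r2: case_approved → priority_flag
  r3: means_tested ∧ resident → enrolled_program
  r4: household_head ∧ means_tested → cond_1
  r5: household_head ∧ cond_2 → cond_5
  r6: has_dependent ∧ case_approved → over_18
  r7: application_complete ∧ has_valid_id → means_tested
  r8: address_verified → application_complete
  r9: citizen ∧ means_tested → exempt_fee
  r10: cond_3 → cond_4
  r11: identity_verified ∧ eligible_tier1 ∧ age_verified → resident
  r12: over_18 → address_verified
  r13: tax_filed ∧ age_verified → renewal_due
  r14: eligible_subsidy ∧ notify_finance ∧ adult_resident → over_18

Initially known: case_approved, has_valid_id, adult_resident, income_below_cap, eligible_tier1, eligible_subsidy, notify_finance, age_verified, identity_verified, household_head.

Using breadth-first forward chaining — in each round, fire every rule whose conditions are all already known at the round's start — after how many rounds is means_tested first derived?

4

Round 1: r1 [age_verified → cond_2]; r2 [case_approved → priority_flag]; r11 [identity_verified ∧ eligible_tier1 ∧ age_verified → resident]; r14 [eligible_subsidy ∧ notify_finance ∧ adult_resident → over_18]. New: cond_2, priority_flag, resident, over_18.
Round 2: r5 [household_head ∧ cond_2 → cond_5]; r12 [over_18 → address_verified]. New: cond_5, address_verified.
Round 3: r8 [address_verified → application_complete]. New: application_complete.
Round 4: r7 [application_complete ∧ has_valid_id → means_tested]. New: means_tested.
means_tested first appears in round 4.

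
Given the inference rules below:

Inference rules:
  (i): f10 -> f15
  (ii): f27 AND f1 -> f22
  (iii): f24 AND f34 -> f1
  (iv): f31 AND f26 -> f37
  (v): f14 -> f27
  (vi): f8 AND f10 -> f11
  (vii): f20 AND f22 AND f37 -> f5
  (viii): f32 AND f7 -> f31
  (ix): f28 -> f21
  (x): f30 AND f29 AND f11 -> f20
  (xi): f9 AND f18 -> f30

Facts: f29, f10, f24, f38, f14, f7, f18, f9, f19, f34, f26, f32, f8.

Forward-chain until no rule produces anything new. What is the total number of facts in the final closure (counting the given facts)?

23

Round 1: (i) [f10 -> f15]; (iii) [f24 AND f34 -> f1]; (v) [f14 -> f27]; (vi) [f8 AND f10 -> f11]; (viii) [f32 AND f7 -> f31]; (xi) [f9 AND f18 -> f30]. New: f15, f1, f27, f11, f31, f30.
Round 2: (ii) [f27 AND f1 -> f22]; (iv) [f31 AND f26 -> f37]; (x) [f30 AND f29 AND f11 -> f20]. New: f22, f37, f20.
Round 3: (vii) [f20 AND f22 AND f37 -> f5]. New: f5.
Closure: {f1, f10, f11, f14, f15, f18, f19, f20, f22, f24, f26, f27, f29, f30, f31, f32, f34, f37, f38, f5, f7, f8, f9} — 23 facts.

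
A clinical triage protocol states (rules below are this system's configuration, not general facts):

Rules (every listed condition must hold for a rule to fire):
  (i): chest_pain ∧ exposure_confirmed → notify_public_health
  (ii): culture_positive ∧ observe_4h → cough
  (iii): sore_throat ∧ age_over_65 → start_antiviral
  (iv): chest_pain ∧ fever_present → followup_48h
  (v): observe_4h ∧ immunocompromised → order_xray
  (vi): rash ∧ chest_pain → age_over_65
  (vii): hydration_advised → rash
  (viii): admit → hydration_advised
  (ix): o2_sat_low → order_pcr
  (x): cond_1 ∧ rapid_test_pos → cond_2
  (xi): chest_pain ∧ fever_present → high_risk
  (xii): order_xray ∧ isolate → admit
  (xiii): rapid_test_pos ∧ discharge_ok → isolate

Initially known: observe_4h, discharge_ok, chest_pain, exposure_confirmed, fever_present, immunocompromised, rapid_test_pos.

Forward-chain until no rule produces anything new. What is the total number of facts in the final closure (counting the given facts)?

[1] (i) [chest_pain ∧ exposure_confirmed → notify_public_health]; (iv) [chest_pain ∧ fever_present → followup_48h]; (v) [observe_4h ∧ immunocompromised → order_xray]; (xi) [chest_pain ∧ fever_present → high_risk]; (xiii) [rapid_test_pos ∧ discharge_ok → isolate]. ⇒ new: notify_public_health, followup_48h, order_xray, high_risk, isolate.
[2] (xii) [order_xray ∧ isolate → admit]. ⇒ new: admit.
[3] (viii) [admit → hydration_advised]. ⇒ new: hydration_advised.
[4] (vii) [hydration_advised → rash]. ⇒ new: rash.
[5] (vi) [rash ∧ chest_pain → age_over_65]. ⇒ new: age_over_65.
Closure: {admit, age_over_65, chest_pain, discharge_ok, exposure_confirmed, fever_present, followup_48h, high_risk, hydration_advised, immunocompromised, isolate, notify_public_health, observe_4h, order_xray, rapid_test_pos, rash} — 16 facts.

16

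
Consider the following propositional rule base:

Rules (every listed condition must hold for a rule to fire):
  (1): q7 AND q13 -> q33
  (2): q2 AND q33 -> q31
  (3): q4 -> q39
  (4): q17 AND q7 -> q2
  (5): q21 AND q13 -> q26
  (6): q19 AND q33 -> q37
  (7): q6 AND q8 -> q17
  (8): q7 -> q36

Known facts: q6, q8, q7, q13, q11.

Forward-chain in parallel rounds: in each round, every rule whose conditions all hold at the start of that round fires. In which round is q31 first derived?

3

Round 1: (1) [q7 AND q13 -> q33]; (7) [q6 AND q8 -> q17]; (8) [q7 -> q36]. New: q33, q17, q36.
Round 2: (4) [q17 AND q7 -> q2]. New: q2.
Round 3: (2) [q2 AND q33 -> q31]. New: q31.
q31 first appears in round 3.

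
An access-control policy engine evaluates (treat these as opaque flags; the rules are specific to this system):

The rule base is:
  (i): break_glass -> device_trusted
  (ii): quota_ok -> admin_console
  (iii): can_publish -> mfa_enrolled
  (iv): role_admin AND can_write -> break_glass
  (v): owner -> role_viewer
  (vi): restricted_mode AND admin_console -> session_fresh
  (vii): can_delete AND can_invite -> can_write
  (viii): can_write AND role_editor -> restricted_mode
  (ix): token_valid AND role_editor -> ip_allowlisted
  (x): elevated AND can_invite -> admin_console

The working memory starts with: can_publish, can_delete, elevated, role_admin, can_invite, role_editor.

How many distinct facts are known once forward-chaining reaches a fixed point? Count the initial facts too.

13

[1] (iii) [can_publish -> mfa_enrolled]; (vii) [can_delete AND can_invite -> can_write]; (x) [elevated AND can_invite -> admin_console]. ⇒ new: mfa_enrolled, can_write, admin_console.
[2] (iv) [role_admin AND can_write -> break_glass]; (viii) [can_write AND role_editor -> restricted_mode]. ⇒ new: break_glass, restricted_mode.
[3] (i) [break_glass -> device_trusted]; (vi) [restricted_mode AND admin_console -> session_fresh]. ⇒ new: device_trusted, session_fresh.
Closure: {admin_console, break_glass, can_delete, can_invite, can_publish, can_write, device_trusted, elevated, mfa_enrolled, restricted_mode, role_admin, role_editor, session_fresh} — 13 facts.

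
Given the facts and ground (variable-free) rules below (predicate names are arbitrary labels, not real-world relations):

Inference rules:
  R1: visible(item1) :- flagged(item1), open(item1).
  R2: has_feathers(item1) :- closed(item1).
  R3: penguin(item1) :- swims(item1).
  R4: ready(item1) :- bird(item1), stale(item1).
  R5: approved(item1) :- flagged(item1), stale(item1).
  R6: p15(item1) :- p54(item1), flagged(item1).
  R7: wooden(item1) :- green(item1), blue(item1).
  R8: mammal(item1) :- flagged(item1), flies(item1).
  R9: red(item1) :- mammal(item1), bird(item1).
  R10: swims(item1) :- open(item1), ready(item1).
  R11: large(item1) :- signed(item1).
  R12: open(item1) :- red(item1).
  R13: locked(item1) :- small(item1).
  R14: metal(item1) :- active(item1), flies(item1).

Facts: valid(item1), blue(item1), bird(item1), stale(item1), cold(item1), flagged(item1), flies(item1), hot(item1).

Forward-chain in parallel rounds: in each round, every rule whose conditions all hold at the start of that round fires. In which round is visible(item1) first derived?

[1] R4 [ready(item1) :- bird(item1), stale(item1).]; R5 [approved(item1) :- flagged(item1), stale(item1).]; R8 [mammal(item1) :- flagged(item1), flies(item1).]. ⇒ new: ready(item1), approved(item1), mammal(item1).
[2] R9 [red(item1) :- mammal(item1), bird(item1).]. ⇒ new: red(item1).
[3] R12 [open(item1) :- red(item1).]. ⇒ new: open(item1).
[4] R1 [visible(item1) :- flagged(item1), open(item1).]; R10 [swims(item1) :- open(item1), ready(item1).]. ⇒ new: visible(item1), swims(item1).
visible(item1) first appears in round 4.

4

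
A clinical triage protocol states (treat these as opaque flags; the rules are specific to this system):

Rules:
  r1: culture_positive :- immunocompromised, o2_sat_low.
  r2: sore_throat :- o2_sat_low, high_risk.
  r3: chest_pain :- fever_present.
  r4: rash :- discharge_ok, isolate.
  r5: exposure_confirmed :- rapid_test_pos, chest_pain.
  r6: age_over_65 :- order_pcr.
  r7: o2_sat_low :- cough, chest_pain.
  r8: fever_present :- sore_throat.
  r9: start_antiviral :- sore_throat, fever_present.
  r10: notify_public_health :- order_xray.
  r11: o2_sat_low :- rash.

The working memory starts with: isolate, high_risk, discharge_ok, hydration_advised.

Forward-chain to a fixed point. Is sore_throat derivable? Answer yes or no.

Round 1: r4 [rash :- discharge_ok, isolate.]. Adds rash.
Round 2: r11 [o2_sat_low :- rash.]. Adds o2_sat_low.
Round 3: r2 [sore_throat :- o2_sat_low, high_risk.]. Adds sore_throat.
Round 4: r8 [fever_present :- sore_throat.]. Adds fever_present.
Round 5: r3 [chest_pain :- fever_present.]; r9 [start_antiviral :- sore_throat, fever_present.]. Adds chest_pain, start_antiviral.
sore_throat appears in round 3, so it is derivable.

yes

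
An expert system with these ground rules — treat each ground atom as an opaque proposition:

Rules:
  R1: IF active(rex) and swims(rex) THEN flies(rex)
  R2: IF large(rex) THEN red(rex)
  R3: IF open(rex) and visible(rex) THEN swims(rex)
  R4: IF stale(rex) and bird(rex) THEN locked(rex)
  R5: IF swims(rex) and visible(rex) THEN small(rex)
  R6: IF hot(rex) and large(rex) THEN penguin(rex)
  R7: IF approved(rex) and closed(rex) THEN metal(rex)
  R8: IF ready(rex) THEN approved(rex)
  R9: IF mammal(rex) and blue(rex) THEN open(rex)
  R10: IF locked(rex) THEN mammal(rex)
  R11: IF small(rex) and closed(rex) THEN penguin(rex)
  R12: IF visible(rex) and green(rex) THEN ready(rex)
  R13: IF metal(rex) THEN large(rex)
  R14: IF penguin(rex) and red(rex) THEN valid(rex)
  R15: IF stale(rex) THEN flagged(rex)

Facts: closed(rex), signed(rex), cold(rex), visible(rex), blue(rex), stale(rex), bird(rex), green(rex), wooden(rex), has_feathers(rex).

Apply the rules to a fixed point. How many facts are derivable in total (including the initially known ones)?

23

Round 1 — R4, R12, R15, derive locked(rex), ready(rex), flagged(rex).
Round 2 — R8, R10, derive approved(rex), mammal(rex).
Round 3 — R7, R9, derive metal(rex), open(rex).
Round 4 — R3, R13, derive swims(rex), large(rex).
Round 5 — R2, R5, derive red(rex), small(rex).
Round 6 — R11, derive penguin(rex).
Round 7 — R14, derive valid(rex).
Closure: {approved(rex), bird(rex), blue(rex), closed(rex), cold(rex), flagged(rex), green(rex), has_feathers(rex), large(rex), locked(rex), mammal(rex), metal(rex), open(rex), penguin(rex), ready(rex), red(rex), signed(rex), small(rex), stale(rex), swims(rex), valid(rex), visible(rex), wooden(rex)} — 23 facts.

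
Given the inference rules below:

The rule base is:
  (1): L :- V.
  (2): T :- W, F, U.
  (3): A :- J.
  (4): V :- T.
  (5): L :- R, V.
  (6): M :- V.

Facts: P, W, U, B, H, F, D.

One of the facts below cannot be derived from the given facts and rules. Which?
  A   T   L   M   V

Round 1 fires (2), giving T.
Round 2 fires (4), giving V.
Round 3 fires (1), (6), giving L, M.
Derived: L (round 3), T (round 1), V (round 2), M (round 3). A never appears in any round.

A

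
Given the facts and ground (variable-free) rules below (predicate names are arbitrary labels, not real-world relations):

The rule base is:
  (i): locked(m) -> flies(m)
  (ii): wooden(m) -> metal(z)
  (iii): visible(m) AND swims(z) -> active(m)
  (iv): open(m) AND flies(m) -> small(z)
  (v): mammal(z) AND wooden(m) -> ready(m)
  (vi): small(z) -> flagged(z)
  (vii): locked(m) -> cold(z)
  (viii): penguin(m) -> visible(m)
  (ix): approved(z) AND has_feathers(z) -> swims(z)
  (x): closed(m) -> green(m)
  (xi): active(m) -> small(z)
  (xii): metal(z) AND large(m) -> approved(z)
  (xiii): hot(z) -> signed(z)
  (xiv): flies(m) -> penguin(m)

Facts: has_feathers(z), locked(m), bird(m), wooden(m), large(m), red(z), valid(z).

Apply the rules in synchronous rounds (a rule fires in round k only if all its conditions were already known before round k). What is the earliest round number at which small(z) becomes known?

Round 1 fires (i), (ii), (vii), giving flies(m), metal(z), cold(z).
Round 2 fires (xii), (xiv), giving approved(z), penguin(m).
Round 3 fires (viii), (ix), giving visible(m), swims(z).
Round 4 fires (iii), giving active(m).
Round 5 fires (xi), giving small(z).
small(z) first appears in round 5.

5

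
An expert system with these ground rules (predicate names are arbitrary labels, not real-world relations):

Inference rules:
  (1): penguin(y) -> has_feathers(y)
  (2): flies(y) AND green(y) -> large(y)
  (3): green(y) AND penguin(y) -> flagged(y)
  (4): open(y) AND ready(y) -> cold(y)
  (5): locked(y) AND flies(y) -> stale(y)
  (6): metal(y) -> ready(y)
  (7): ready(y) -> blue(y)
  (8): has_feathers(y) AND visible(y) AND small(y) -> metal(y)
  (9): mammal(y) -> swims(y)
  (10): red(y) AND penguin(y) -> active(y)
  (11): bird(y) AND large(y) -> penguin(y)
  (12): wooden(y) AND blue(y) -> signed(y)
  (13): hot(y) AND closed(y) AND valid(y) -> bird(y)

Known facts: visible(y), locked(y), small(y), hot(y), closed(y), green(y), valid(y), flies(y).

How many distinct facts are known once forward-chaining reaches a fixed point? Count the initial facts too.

17

[1] (2) [flies(y) AND green(y) -> large(y)]; (5) [locked(y) AND flies(y) -> stale(y)]; (13) [hot(y) AND closed(y) AND valid(y) -> bird(y)]. ⇒ new: large(y), stale(y), bird(y).
[2] (11) [bird(y) AND large(y) -> penguin(y)]. ⇒ new: penguin(y).
[3] (1) [penguin(y) -> has_feathers(y)]; (3) [green(y) AND penguin(y) -> flagged(y)]. ⇒ new: has_feathers(y), flagged(y).
[4] (8) [has_feathers(y) AND visible(y) AND small(y) -> metal(y)]. ⇒ new: metal(y).
[5] (6) [metal(y) -> ready(y)]. ⇒ new: ready(y).
[6] (7) [ready(y) -> blue(y)]. ⇒ new: blue(y).
Closure: {bird(y), blue(y), closed(y), flagged(y), flies(y), green(y), has_feathers(y), hot(y), large(y), locked(y), metal(y), penguin(y), ready(y), small(y), stale(y), valid(y), visible(y)} — 17 facts.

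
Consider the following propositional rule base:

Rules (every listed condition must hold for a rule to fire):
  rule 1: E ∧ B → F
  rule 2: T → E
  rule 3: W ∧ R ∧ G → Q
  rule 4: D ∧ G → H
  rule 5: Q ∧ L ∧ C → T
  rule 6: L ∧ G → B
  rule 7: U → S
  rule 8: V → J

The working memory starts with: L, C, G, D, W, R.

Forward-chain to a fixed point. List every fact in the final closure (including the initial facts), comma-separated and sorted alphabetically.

Round 1 fires rule 3, rule 4, rule 6, giving Q, H, B.
Round 2 fires rule 5, giving T.
Round 3 fires rule 2, giving E.
Round 4 fires rule 1, giving F.

B, C, D, E, F, G, H, L, Q, R, T, W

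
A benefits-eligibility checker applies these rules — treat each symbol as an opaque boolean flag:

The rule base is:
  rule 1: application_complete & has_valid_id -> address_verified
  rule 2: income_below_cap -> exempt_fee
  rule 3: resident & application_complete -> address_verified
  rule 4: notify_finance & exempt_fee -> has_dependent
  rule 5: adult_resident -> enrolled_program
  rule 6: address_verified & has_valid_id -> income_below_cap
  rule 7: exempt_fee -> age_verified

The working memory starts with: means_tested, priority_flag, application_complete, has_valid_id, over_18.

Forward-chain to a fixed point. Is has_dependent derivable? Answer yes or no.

no

Round 1: rule 1 [application_complete & has_valid_id -> address_verified]. New: address_verified.
Round 2: rule 6 [address_verified & has_valid_id -> income_below_cap]. New: income_below_cap.
Round 3: rule 2 [income_below_cap -> exempt_fee]. New: exempt_fee.
Round 4: rule 7 [exempt_fee -> age_verified]. New: age_verified.
Fixed point reached. has_dependent is concluded only by rule 4; rule 4 needs notify_finance (never derived).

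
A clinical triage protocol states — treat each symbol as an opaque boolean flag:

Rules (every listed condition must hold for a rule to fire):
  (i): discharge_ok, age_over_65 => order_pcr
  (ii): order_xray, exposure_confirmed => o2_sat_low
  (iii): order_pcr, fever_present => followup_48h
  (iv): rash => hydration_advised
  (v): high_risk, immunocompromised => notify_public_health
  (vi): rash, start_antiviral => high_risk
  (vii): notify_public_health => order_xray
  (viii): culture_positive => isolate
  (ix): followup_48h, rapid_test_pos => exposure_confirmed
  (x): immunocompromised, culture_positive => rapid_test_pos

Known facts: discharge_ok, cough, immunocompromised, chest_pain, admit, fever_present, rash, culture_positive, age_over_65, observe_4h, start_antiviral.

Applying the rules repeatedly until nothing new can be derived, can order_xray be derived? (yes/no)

Round 1 fires (i), (iv), (vi), (viii), (x), giving order_pcr, hydration_advised, high_risk, isolate, rapid_test_pos.
Round 2 fires (iii), (v), giving followup_48h, notify_public_health.
Round 3 fires (vii), (ix), giving order_xray, exposure_confirmed.
Round 4 fires (ii), giving o2_sat_low.
order_xray appears in round 3, so it is derivable.

yes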